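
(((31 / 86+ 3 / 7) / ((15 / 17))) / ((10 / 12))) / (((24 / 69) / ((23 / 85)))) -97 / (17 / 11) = -12675813 / 204680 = -61.93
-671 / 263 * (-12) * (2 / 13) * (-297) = -4782888 / 3419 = -1398.91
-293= -293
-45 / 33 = -15 / 11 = -1.36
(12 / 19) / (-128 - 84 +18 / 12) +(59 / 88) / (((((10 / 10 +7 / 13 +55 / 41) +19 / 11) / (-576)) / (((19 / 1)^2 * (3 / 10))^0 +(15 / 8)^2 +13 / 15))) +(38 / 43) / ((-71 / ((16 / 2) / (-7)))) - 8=-28268398935134621 / 61568137900640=-459.14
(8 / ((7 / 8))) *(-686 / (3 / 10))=-62720 / 3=-20906.67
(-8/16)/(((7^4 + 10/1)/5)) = -0.00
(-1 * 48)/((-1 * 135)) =16/45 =0.36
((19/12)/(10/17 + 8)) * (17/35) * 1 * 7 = 5491/8760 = 0.63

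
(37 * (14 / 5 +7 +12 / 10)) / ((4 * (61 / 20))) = 2035 / 61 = 33.36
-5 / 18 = -0.28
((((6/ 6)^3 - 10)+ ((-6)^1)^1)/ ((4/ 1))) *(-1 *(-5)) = -75/ 4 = -18.75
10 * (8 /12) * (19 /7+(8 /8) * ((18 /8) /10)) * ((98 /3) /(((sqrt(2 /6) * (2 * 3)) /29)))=167069 * sqrt(3) /54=5358.74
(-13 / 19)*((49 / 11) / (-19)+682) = -1852357 / 3971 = -466.47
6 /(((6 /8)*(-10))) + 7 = 31 /5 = 6.20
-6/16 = -3/8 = -0.38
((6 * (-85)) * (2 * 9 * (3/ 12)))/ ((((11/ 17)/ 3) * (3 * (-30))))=2601/ 22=118.23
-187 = -187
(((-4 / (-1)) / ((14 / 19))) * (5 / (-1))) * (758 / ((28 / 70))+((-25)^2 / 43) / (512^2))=-289896632025 / 5636096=-51435.72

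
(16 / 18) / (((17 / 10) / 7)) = 560 / 153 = 3.66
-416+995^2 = 989609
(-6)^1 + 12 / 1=6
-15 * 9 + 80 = -55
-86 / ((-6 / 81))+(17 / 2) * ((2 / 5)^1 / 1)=5822 / 5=1164.40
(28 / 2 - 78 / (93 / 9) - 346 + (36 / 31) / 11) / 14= -57875 / 2387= -24.25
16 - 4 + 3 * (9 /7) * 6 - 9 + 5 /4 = 767 /28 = 27.39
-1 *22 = -22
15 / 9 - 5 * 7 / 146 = 625 / 438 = 1.43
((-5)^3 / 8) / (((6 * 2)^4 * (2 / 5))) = -625 / 331776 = -0.00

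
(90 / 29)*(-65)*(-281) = 1643850 / 29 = 56684.48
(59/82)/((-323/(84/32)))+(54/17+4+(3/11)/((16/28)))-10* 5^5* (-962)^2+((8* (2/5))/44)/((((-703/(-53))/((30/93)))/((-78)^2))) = -28920124981.59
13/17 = 0.76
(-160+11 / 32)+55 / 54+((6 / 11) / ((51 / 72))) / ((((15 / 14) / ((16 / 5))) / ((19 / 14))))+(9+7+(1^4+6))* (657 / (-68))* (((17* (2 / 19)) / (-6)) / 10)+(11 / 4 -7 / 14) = -11253766643 / 76744800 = -146.64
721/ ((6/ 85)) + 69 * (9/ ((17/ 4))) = 1056749/ 102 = 10360.28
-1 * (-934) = 934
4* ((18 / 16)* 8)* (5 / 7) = 180 / 7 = 25.71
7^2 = 49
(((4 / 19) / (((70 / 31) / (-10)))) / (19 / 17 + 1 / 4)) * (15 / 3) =-1360 / 399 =-3.41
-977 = -977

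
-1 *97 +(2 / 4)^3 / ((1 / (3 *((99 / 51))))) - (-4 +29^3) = -3329453 / 136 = -24481.27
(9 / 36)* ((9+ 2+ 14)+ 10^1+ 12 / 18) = 107 / 12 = 8.92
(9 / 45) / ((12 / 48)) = 4 / 5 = 0.80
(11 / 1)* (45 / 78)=165 / 26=6.35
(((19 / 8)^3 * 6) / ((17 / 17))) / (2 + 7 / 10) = 29.77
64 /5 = 12.80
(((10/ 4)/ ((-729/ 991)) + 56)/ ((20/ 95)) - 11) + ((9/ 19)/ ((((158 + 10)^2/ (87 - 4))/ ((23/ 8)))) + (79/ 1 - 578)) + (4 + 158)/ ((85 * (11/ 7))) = -84126812197093/ 324906785280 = -258.93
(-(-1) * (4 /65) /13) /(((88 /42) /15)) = 63 /1859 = 0.03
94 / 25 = 3.76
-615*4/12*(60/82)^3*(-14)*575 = 1086750000/1681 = 646490.18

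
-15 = -15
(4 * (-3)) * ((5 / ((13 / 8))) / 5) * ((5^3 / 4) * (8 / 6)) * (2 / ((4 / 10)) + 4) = -36000 / 13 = -2769.23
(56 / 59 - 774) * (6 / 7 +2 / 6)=-1140250 / 1239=-920.30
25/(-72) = -25/72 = -0.35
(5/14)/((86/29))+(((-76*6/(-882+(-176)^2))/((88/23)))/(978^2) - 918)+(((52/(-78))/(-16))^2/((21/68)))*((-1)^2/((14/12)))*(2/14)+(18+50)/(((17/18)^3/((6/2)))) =-455981603212954872113/674808794736723108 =-675.72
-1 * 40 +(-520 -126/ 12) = -1141/ 2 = -570.50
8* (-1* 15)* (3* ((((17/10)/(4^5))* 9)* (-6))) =4131/128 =32.27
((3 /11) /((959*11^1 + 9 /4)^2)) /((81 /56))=896 /529034821425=0.00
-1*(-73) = 73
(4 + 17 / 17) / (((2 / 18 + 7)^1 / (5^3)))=5625 / 64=87.89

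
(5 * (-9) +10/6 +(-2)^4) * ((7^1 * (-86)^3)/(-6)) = -182548072/9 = -20283119.11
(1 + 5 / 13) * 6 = 108 / 13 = 8.31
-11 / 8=-1.38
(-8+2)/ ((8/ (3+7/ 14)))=-21/ 8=-2.62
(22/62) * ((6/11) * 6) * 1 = 36/31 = 1.16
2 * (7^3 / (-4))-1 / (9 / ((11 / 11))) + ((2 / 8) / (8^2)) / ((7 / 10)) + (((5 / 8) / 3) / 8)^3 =-8502232213 / 49545216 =-171.61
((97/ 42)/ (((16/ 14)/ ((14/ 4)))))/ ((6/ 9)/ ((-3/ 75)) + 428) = 679/ 39488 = 0.02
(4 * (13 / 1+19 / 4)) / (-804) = -71 / 804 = -0.09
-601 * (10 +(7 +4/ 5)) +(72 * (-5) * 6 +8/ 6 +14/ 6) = -192812/ 15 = -12854.13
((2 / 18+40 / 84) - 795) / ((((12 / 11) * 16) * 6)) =-4301 / 567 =-7.59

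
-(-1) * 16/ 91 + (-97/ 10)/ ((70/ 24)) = -7166/ 2275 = -3.15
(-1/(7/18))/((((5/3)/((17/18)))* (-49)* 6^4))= 17/740880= 0.00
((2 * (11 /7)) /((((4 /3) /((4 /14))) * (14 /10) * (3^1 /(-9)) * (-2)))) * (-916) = -226710 /343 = -660.96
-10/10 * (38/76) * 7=-3.50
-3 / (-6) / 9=1 / 18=0.06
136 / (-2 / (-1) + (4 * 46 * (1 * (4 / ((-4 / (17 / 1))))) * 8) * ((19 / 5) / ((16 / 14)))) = -340 / 208007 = -0.00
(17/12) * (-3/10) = -17/40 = -0.42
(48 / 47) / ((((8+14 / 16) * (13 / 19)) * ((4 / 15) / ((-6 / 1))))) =-164160 / 43381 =-3.78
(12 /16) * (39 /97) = 117 /388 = 0.30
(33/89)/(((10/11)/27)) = 11.01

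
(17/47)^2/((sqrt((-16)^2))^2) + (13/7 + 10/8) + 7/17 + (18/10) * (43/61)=98279108967/20524967680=4.79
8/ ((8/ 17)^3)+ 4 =5169/ 64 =80.77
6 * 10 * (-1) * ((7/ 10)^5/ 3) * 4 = -16807/ 1250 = -13.45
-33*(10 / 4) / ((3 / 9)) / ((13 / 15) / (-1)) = 7425 / 26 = 285.58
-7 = -7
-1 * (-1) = 1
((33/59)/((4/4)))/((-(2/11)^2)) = -3993/236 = -16.92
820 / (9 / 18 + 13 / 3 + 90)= 4920 / 569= 8.65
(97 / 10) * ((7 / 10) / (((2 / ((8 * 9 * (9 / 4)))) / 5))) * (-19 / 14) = -149283 / 40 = -3732.08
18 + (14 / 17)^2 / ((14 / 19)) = 5468 / 289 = 18.92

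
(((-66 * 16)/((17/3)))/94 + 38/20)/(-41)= 659/327590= 0.00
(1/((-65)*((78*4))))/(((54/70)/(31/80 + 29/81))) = -33817/709637760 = -0.00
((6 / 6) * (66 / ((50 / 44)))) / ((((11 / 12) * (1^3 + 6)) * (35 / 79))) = 125136 / 6125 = 20.43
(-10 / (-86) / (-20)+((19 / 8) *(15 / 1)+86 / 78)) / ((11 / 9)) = 1477977 / 49192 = 30.05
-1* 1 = -1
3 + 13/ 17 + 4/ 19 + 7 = 3545/ 323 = 10.98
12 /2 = 6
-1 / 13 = -0.08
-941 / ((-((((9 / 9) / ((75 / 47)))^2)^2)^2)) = 39563.70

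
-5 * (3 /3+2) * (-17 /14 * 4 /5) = 102 /7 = 14.57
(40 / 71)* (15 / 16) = 75 / 142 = 0.53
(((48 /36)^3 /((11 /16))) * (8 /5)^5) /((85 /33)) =33554432 /2390625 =14.04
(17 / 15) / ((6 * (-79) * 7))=-17 / 49770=-0.00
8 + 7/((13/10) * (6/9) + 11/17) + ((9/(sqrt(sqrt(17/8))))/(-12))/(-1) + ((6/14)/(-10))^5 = 3 * 34^(3/4)/68 + 4095025503101/324375100000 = 13.25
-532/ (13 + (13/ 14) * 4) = -3724/ 117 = -31.83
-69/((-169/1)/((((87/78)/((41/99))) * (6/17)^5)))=770208912/127896458989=0.01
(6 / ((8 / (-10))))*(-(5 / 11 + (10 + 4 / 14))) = 12405 / 154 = 80.55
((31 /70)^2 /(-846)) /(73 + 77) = -961 /621810000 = -0.00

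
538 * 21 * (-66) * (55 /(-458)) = 20505870 /229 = 89545.28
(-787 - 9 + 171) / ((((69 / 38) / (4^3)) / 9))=-198260.87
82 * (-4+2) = -164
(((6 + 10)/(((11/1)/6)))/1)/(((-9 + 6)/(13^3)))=-70304/11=-6391.27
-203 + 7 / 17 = -3444 / 17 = -202.59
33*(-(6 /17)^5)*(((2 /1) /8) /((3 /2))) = -42768 /1419857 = -0.03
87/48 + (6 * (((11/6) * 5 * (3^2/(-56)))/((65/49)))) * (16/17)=-15767/3536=-4.46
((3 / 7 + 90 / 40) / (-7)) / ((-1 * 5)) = 15 / 196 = 0.08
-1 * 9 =-9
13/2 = 6.50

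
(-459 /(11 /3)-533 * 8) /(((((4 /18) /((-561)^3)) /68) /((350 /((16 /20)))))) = 103746066393902625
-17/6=-2.83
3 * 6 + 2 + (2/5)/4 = 20.10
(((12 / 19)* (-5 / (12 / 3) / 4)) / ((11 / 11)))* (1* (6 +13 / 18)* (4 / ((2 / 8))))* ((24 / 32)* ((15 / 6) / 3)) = -3025 / 228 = -13.27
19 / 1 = 19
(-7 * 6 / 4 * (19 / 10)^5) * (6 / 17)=-155994237 / 1700000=-91.76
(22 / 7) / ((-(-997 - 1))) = 11 / 3493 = 0.00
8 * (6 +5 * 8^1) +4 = 372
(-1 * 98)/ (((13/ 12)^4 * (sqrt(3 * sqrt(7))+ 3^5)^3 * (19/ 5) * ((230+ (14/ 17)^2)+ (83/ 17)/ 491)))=-0.00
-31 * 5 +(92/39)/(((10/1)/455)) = -143/3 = -47.67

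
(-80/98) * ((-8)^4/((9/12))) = -655360/147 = -4458.23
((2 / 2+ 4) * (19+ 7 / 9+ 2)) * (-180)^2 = 3528000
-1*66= -66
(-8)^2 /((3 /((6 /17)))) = 128 /17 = 7.53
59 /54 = 1.09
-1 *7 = -7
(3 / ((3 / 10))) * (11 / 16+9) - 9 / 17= 13103 / 136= 96.35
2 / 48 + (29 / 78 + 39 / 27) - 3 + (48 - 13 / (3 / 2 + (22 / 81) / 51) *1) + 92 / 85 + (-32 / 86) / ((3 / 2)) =39.06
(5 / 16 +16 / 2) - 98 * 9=-873.69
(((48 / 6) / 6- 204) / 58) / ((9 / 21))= -2128 / 261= -8.15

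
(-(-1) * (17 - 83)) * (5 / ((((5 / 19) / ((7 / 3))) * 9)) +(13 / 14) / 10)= -208681 / 630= -331.24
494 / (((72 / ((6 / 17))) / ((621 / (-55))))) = -51129 / 1870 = -27.34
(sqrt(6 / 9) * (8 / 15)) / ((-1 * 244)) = -2 * sqrt(6) / 2745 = -0.00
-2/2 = -1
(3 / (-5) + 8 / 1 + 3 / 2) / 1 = 89 / 10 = 8.90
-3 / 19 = -0.16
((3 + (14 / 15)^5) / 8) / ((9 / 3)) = 2815949 / 18225000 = 0.15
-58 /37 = -1.57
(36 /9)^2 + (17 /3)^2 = 48.11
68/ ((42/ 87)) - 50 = 636/ 7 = 90.86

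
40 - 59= -19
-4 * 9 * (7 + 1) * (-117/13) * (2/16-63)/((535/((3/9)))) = -54324/535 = -101.54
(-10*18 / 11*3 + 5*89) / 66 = 4355 / 726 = 6.00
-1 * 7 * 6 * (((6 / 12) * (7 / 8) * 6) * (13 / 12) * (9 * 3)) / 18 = -5733 / 32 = -179.16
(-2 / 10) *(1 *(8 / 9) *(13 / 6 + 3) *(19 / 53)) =-2356 / 7155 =-0.33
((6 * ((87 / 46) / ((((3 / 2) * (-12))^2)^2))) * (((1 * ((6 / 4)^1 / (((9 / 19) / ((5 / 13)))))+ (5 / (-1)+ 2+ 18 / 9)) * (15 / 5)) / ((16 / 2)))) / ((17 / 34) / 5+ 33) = 0.00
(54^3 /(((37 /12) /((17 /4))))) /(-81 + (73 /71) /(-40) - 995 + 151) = -93856320 /400007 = -234.64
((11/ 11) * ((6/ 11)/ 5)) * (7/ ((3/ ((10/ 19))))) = 28/ 209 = 0.13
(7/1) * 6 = 42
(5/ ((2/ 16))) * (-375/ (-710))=21.13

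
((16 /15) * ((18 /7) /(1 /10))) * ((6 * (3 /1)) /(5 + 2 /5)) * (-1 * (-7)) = 640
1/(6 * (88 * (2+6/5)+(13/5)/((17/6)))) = 85/144084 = 0.00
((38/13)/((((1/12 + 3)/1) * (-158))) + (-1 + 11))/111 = 379762/4217889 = 0.09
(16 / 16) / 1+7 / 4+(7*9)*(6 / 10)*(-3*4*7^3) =-3111641 / 20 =-155582.05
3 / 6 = 1 / 2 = 0.50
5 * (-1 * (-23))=115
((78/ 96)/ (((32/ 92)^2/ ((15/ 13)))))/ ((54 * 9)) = 2645/ 165888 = 0.02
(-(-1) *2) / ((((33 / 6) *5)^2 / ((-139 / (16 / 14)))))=-973 / 3025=-0.32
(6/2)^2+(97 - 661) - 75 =-630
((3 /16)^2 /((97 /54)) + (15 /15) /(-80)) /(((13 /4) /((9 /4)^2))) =35559 /3228160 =0.01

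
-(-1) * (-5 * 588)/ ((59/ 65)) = -3238.98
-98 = -98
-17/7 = -2.43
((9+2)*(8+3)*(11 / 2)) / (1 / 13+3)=17303 / 80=216.29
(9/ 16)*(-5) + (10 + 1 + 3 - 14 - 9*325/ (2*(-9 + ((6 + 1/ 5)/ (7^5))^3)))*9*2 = 62429692049264856555/ 21364026794624336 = 2922.19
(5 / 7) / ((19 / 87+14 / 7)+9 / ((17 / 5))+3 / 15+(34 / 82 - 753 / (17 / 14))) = -1515975 / 1304485252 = -0.00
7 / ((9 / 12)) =28 / 3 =9.33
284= 284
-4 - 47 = -51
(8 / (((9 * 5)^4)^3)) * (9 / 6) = 4 / 22984174518310546875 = 0.00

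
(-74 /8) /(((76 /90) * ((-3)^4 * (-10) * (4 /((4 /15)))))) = 37 /41040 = 0.00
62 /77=0.81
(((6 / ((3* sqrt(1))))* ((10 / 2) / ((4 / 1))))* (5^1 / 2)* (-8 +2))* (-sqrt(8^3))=600* sqrt(2)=848.53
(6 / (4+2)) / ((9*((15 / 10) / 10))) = 20 / 27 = 0.74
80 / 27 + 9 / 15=481 / 135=3.56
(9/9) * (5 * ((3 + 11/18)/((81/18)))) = 325/81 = 4.01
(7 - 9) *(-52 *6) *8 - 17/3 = 14959/3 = 4986.33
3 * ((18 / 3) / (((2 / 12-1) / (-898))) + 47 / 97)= 9408153 / 485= 19398.25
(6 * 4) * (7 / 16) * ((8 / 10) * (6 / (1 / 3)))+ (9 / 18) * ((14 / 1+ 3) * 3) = 1767 / 10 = 176.70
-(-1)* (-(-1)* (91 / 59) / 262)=91 / 15458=0.01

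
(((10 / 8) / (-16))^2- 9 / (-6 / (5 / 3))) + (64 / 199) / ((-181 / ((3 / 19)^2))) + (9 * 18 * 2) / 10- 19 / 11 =97190090911413 / 2929284075520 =33.18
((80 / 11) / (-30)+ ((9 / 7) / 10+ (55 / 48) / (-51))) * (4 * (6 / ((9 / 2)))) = -128479 / 176715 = -0.73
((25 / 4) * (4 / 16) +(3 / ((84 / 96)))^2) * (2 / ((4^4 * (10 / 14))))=0.15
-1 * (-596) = 596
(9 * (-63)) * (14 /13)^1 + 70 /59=-467432 /767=-609.43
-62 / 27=-2.30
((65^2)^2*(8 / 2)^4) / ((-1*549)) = -4569760000 / 549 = -8323788.71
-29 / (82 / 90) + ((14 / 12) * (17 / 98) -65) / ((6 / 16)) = -528541 / 2583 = -204.62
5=5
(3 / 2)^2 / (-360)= -1 / 160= -0.01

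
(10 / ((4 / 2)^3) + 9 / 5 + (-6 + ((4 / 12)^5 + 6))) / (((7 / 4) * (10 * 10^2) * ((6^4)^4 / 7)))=14843 / 3427648537559040000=0.00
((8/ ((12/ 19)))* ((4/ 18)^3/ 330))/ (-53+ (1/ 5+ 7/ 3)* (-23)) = -152/ 40151133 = -0.00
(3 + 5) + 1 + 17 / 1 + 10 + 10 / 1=46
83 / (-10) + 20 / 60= -239 / 30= -7.97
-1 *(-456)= 456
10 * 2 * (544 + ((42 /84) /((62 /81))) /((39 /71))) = 4394225 /403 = 10903.78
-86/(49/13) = -1118/49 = -22.82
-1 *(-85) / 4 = 85 / 4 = 21.25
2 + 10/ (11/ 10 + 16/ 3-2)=566/ 133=4.26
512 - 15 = 497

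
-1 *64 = -64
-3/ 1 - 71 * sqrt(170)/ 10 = -95.57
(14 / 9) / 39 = 14 / 351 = 0.04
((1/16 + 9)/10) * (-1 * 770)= -11165/16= -697.81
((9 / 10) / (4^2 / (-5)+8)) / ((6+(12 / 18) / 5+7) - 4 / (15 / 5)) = 15 / 944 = 0.02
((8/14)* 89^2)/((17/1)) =31684/119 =266.25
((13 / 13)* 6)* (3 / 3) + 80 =86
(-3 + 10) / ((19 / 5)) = 35 / 19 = 1.84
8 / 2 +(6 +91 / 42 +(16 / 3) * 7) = 99 / 2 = 49.50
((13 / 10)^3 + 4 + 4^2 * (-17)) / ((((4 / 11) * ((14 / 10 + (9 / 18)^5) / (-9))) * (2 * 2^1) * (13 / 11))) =289459467 / 297700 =972.32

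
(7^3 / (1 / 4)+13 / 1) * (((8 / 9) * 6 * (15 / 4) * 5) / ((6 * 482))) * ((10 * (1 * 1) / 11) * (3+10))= 4501250 / 7953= 565.98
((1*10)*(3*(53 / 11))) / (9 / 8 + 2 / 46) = 58512 / 473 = 123.70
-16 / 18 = -8 / 9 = -0.89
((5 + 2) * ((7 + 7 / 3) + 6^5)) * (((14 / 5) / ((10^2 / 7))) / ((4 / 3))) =2002777 / 250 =8011.11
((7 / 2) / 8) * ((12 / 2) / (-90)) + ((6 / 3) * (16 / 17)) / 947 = -105013 / 3863760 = -0.03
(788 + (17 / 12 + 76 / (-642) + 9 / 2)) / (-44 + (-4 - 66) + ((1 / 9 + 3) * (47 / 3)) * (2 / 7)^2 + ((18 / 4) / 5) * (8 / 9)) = -321059655 / 44175592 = -7.27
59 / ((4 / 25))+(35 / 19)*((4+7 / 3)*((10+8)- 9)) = 1895 / 4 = 473.75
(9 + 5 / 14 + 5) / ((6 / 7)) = 16.75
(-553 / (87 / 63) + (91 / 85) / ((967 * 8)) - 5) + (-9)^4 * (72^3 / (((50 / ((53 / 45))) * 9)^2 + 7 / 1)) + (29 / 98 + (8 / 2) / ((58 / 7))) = 6272538000286966292273 / 383177804112339880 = 16369.78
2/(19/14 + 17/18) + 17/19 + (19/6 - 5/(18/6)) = 3.26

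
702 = 702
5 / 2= 2.50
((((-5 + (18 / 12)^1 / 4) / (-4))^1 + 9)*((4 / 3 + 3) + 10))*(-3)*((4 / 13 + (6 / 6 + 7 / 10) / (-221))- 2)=47515 / 64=742.42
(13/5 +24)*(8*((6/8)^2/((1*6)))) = 399/20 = 19.95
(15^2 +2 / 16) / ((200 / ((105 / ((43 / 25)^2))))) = 4727625 / 118336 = 39.95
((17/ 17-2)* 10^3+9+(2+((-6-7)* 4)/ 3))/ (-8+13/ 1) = -3019/ 15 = -201.27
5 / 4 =1.25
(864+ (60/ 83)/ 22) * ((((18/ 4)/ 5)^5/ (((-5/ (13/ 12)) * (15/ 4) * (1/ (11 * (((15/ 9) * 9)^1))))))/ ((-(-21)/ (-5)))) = 33642203283/ 29050000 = 1158.08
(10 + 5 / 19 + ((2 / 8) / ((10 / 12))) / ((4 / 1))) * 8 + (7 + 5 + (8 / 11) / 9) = 94.79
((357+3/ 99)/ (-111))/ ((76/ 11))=-5891/ 12654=-0.47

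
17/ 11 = 1.55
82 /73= 1.12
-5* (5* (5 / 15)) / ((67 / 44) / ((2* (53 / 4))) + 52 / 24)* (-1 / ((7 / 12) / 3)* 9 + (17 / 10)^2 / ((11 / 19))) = 16852039 / 108920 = 154.72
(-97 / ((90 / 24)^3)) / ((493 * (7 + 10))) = -6208 / 28285875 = -0.00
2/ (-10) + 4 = 19/ 5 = 3.80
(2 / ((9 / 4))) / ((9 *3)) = 8 / 243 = 0.03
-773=-773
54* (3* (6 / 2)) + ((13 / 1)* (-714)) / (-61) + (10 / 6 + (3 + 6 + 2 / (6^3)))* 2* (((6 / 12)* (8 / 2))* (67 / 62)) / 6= 645.86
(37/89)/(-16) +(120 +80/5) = 193627/1424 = 135.97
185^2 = 34225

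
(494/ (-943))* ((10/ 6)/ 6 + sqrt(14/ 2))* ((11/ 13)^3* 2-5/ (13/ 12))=710410/ 1434303 + 284164* sqrt(7)/ 159367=5.21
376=376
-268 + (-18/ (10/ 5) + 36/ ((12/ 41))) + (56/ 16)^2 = -567/ 4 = -141.75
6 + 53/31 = 239/31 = 7.71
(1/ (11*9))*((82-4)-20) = 58/ 99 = 0.59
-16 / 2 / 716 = -2 / 179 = -0.01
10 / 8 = 5 / 4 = 1.25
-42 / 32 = -1.31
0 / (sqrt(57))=0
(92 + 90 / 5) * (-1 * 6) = -660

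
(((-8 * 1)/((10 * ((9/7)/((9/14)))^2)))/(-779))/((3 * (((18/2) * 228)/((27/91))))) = 1/80813460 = 0.00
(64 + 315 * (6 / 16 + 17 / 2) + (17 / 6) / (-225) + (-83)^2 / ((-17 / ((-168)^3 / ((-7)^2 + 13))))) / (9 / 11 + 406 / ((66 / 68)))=970243071320479 / 13120086600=73950.97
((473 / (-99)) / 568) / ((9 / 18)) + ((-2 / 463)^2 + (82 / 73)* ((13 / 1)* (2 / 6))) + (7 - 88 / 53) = 21602932547533 / 2119930197516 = 10.19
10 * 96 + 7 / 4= 3847 / 4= 961.75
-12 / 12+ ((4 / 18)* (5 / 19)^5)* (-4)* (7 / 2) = -22372391 / 22284891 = -1.00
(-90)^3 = -729000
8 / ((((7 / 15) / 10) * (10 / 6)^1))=720 / 7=102.86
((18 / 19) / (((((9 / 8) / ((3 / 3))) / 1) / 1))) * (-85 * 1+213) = 2048 / 19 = 107.79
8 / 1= 8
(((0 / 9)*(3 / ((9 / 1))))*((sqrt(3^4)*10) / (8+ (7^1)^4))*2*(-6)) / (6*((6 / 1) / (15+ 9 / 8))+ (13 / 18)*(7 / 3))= 0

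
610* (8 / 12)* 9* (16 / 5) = 11712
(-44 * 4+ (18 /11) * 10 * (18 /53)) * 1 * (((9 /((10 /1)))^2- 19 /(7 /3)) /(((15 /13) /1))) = 552560606 /510125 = 1083.19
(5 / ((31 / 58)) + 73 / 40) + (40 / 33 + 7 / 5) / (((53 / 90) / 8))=33735249 / 722920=46.67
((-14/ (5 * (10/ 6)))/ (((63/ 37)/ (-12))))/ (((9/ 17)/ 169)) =850408/ 225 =3779.59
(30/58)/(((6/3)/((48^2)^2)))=39813120/29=1372866.21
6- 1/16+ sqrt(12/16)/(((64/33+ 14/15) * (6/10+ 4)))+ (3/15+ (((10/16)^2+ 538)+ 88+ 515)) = 275 * sqrt(3)/7268+ 367209/320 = 1147.59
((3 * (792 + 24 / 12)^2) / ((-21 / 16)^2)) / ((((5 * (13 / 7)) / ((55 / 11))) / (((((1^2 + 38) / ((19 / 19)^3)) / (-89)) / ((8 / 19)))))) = -383305088 / 623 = -615256.96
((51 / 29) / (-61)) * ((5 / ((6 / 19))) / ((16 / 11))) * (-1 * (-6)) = -53295 / 28304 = -1.88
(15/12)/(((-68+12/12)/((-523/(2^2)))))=2615/1072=2.44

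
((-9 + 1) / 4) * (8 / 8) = -2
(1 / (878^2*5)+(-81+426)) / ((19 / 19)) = 1329774901 / 3854420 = 345.00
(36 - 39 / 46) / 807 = 539 / 12374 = 0.04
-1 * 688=-688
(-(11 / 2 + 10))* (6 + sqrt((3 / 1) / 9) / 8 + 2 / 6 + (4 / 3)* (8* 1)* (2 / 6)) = -2759 / 18 -31* sqrt(3) / 48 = -154.40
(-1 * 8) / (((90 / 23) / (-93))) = 2852 / 15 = 190.13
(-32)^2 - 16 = 1008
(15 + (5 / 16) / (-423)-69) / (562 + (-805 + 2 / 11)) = 4020247 / 18077328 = 0.22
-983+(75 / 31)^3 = -28862678 / 29791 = -968.84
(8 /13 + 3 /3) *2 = 42 /13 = 3.23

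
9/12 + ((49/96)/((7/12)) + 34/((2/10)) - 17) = 1237/8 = 154.62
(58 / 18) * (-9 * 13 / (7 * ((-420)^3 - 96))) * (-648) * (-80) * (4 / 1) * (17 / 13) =0.20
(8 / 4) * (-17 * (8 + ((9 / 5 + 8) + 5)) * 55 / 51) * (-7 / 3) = 5852 / 3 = 1950.67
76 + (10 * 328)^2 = 10758476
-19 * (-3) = 57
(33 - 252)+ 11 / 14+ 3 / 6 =-1524 / 7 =-217.71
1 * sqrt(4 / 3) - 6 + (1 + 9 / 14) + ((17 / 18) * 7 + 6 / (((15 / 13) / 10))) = 2 * sqrt(3) / 3 + 3418 / 63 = 55.41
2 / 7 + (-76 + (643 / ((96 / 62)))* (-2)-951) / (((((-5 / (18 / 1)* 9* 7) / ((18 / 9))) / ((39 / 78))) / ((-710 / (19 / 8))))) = -12660890 / 399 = -31731.55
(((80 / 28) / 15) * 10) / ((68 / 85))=50 / 21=2.38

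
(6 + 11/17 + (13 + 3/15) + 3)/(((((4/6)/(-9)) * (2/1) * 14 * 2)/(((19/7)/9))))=-55347/33320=-1.66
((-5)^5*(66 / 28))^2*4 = 10634765625 / 49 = 217036033.16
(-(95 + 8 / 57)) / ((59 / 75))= -135575 / 1121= -120.94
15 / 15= 1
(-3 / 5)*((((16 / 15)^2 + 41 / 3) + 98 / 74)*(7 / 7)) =-134272 / 13875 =-9.68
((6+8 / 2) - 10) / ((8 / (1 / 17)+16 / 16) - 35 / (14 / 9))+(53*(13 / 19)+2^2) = 765 / 19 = 40.26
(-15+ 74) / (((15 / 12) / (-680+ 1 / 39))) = -6258484 / 195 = -32094.79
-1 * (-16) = 16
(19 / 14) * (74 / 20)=703 / 140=5.02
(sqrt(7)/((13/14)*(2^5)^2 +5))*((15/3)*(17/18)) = 595*sqrt(7)/120438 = 0.01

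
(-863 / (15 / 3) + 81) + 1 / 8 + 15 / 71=-259189 / 2840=-91.26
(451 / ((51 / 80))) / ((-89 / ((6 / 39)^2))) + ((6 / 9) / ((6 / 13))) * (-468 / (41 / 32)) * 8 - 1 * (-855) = -105865242211 / 31450731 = -3366.07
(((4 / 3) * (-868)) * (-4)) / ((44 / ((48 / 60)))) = 84.17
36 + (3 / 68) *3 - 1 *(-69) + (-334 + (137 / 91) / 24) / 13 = 38345179 / 482664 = 79.44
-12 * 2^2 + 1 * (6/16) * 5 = -369/8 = -46.12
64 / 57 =1.12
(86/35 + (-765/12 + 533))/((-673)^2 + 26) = 22013/21137900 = 0.00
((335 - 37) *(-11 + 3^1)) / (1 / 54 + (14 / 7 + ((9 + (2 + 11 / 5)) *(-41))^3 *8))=16092000 / 8559869090887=0.00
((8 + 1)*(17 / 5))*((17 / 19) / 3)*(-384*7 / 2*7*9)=-73410624 / 95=-772743.41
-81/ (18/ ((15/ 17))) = -135/ 34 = -3.97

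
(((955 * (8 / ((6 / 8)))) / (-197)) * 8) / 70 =-24448 / 4137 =-5.91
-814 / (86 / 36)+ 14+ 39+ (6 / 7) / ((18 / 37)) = -258242 / 903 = -285.98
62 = 62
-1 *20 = -20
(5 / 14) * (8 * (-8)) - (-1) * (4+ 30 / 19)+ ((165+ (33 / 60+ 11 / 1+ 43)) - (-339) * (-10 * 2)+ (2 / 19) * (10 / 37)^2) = -23953032333 / 3641540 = -6577.72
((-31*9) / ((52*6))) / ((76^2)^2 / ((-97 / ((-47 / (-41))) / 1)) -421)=369861 / 163248445256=0.00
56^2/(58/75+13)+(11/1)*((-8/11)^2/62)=80236256/352253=227.78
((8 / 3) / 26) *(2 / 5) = 8 / 195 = 0.04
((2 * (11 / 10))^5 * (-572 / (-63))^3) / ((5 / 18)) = 60281147079296 / 434109375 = 138861.66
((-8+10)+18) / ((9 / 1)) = 20 / 9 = 2.22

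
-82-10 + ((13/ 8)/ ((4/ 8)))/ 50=-91.94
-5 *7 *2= -70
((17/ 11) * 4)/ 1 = 68/ 11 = 6.18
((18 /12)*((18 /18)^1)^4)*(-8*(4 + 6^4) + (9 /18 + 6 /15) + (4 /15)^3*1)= -70193797 /4500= -15598.62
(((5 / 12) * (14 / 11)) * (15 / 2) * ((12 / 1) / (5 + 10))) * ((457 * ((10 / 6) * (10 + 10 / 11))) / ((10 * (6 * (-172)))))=-79975 / 31218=-2.56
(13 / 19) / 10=0.07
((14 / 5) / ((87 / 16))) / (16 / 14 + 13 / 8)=12544 / 67425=0.19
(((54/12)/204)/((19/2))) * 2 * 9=27/646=0.04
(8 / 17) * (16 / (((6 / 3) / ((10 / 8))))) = 80 / 17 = 4.71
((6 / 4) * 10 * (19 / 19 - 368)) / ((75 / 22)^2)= -177628 / 375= -473.67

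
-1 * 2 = -2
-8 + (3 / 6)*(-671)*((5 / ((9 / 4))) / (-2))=364.78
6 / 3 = 2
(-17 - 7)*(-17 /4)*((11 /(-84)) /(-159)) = 187 /2226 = 0.08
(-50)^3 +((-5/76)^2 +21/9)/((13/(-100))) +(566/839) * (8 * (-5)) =-5908265128565/47249124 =-125044.97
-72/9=-8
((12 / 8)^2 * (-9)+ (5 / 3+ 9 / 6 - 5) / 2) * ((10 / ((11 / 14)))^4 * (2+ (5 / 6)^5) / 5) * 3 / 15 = -569512157900 / 10673289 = -53358.64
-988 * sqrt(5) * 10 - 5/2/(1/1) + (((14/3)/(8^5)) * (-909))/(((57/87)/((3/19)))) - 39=-9880 * sqrt(5) - 245641423/5914624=-22133.88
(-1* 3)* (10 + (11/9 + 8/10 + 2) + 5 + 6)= -1126/15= -75.07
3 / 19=0.16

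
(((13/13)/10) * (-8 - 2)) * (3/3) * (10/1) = -10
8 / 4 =2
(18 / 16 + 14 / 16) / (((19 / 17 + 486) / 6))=204 / 8281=0.02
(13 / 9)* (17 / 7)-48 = -2803 / 63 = -44.49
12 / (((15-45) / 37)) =-74 / 5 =-14.80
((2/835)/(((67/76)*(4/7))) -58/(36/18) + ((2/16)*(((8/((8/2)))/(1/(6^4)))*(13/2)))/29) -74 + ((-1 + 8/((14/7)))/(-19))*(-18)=-848706919/30825695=-27.53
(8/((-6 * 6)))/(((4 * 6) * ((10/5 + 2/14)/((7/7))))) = -7/1620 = -0.00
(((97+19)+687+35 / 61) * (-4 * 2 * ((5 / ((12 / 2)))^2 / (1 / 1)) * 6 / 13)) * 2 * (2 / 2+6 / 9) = -49018000 / 7137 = -6868.15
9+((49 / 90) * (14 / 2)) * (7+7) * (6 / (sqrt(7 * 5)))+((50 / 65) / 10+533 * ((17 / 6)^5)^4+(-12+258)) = 686 * sqrt(35) / 75+28161059428784851394969521745 / 47530059720818688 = 592489460286.16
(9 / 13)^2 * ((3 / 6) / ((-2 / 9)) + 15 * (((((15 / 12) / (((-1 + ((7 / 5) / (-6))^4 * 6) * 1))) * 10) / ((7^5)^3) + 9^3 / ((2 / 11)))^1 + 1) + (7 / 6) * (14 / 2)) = 12271237200788405669862579 / 425556810252085935332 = 28835.72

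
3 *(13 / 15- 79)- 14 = -1242 / 5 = -248.40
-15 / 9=-1.67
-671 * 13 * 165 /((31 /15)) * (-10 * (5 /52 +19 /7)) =274019625 /14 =19572830.36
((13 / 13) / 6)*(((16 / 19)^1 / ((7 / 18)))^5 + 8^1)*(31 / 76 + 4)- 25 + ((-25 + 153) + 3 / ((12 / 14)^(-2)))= 346465200219410 / 2372100365901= 146.06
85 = 85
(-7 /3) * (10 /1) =-70 /3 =-23.33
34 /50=17 /25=0.68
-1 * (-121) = 121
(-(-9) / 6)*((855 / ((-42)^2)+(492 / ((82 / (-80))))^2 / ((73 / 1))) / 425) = 27099201 / 2432360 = 11.14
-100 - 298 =-398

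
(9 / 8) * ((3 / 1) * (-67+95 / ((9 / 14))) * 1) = 2181 / 8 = 272.62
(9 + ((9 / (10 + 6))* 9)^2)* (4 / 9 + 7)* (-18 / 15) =-39597 / 128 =-309.35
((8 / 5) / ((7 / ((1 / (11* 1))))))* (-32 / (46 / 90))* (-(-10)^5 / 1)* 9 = -2073600000 / 1771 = -1170863.92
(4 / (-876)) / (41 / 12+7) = -4 / 9125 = -0.00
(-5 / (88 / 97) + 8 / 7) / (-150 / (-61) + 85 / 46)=-3775473 / 3722180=-1.01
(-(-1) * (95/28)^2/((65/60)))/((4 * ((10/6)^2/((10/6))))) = 16245/10192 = 1.59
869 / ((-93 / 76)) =-66044 / 93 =-710.15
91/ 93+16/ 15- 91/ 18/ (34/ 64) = -177179/ 23715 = -7.47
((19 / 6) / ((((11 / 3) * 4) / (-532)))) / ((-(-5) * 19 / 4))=-4.84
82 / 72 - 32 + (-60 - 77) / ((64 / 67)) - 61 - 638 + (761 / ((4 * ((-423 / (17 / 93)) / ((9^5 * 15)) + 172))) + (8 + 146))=-39679364480401 / 55250129088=-718.18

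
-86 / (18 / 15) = -71.67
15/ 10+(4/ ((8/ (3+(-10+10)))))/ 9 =5/ 3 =1.67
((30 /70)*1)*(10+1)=33 /7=4.71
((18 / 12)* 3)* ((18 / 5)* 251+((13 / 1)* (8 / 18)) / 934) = 9494642 / 2335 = 4066.23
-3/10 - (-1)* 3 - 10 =-73/10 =-7.30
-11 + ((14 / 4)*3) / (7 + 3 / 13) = -1795 / 188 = -9.55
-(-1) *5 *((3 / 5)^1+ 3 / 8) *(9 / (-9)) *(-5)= 195 / 8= 24.38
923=923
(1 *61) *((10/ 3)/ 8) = 305/ 12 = 25.42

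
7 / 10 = 0.70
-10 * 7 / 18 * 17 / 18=-595 / 162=-3.67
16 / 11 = 1.45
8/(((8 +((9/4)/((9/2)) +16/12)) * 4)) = 12/59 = 0.20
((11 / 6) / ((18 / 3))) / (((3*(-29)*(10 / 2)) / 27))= -11 / 580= -0.02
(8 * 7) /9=56 /9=6.22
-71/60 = -1.18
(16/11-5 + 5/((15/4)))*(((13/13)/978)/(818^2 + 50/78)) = -949/280739272638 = -0.00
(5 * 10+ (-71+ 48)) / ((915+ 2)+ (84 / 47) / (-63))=3807 / 129293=0.03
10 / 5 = 2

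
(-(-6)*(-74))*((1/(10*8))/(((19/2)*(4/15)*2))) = -333/304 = -1.10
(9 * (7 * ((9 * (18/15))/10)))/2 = 1701/50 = 34.02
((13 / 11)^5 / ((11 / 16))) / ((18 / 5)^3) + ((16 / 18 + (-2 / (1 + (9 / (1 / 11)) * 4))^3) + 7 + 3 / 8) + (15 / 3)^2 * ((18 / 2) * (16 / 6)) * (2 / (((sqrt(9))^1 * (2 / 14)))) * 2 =3625593861426013426919 / 646465193000560296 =5608.34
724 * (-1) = -724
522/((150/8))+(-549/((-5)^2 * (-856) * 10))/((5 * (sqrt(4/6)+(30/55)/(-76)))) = 27.84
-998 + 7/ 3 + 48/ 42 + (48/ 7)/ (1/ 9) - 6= -19715/ 21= -938.81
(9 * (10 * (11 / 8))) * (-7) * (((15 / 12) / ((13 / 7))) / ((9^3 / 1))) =-13475 / 16848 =-0.80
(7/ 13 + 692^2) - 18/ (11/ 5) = 478856.36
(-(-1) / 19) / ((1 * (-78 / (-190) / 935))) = 119.87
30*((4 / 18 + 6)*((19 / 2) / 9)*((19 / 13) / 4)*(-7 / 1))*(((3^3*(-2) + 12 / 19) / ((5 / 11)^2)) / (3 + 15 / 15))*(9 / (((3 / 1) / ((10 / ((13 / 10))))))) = 2253020 / 3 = 751006.67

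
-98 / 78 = -49 / 39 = -1.26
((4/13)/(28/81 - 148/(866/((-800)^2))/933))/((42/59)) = -214518159/58010199338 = -0.00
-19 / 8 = -2.38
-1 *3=-3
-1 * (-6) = 6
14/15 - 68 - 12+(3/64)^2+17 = -3813241/61440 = -62.06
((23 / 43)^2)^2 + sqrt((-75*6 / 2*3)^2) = 2307970516 / 3418801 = 675.08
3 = 3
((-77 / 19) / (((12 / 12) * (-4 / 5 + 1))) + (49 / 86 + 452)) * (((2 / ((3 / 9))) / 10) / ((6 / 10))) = 432.31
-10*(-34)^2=-11560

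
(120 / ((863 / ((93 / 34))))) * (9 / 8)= 12555 / 29342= 0.43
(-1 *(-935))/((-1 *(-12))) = 935/12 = 77.92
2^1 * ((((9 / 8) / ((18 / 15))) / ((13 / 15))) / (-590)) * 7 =-315 / 12272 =-0.03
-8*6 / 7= -48 / 7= -6.86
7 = 7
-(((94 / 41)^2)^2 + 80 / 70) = -569130360 / 19780327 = -28.77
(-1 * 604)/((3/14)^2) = -118384/9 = -13153.78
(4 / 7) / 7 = 4 / 49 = 0.08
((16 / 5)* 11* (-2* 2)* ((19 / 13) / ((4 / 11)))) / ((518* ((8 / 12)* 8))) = -6897 / 33670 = -0.20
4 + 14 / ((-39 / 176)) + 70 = 422 / 39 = 10.82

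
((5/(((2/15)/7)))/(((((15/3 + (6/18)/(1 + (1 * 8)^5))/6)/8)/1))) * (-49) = -7586842725/61442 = -123479.75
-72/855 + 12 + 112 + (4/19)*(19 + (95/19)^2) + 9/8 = 102071/760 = 134.30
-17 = -17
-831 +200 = -631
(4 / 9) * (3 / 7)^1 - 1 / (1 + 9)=19 / 210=0.09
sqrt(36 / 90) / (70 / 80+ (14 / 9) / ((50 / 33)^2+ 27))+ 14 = 255224 * sqrt(10) / 1184365+ 14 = 14.68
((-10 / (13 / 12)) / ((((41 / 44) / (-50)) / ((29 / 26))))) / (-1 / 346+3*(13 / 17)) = 22516296000 / 93382133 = 241.12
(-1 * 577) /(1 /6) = -3462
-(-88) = 88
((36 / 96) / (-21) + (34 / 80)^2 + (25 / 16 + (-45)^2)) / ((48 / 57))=431287137 / 179200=2406.74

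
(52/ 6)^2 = 75.11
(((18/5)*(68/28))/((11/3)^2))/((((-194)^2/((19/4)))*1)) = 26163/318776920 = 0.00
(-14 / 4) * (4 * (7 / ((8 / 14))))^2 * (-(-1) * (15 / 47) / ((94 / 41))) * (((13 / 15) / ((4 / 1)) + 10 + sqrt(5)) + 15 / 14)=-466708781 / 35344 - 10336305 * sqrt(5) / 8836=-15820.49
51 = 51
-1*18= -18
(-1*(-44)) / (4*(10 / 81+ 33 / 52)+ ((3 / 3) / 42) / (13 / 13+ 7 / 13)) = 12972960 / 898603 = 14.44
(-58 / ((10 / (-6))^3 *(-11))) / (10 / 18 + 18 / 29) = -408726 / 422125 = -0.97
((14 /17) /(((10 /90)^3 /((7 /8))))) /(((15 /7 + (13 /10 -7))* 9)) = -46305 /2822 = -16.41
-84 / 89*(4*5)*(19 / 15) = -2128 / 89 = -23.91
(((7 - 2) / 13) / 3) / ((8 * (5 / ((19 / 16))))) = 19 / 4992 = 0.00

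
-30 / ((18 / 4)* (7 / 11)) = -220 / 21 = -10.48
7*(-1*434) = -3038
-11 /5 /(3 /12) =-44 /5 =-8.80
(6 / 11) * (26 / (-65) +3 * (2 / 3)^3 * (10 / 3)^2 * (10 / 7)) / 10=38866 / 51975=0.75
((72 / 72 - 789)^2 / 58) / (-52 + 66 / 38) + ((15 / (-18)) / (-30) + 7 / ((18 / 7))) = -23291227 / 110780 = -210.25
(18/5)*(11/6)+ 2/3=109/15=7.27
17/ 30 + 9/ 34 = 212/ 255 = 0.83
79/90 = 0.88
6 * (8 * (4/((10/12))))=1152/5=230.40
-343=-343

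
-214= -214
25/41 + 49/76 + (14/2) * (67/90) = 906607/140220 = 6.47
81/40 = 2.02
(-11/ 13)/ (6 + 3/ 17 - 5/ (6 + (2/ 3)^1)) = -748/ 4797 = -0.16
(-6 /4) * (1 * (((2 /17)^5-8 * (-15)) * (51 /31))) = -766722924 /2589151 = -296.13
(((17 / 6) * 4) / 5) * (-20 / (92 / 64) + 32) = 14144 / 345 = 41.00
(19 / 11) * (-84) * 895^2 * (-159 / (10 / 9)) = 182944177290 / 11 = 16631288844.55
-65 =-65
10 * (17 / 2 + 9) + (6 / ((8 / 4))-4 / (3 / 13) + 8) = 506 / 3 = 168.67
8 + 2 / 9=74 / 9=8.22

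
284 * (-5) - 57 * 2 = -1534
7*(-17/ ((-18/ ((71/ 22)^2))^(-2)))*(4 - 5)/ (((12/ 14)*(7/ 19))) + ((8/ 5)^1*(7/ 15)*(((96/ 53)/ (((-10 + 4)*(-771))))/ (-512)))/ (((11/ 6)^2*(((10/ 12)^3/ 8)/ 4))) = 147309049326771926496/ 130881354171940625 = 1125.52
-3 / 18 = -1 / 6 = -0.17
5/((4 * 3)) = 0.42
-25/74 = -0.34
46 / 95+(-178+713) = 50871 / 95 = 535.48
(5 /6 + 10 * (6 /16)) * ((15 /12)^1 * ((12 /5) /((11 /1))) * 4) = 5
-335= -335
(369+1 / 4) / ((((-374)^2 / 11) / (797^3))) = 747748343321 / 50864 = 14700934.71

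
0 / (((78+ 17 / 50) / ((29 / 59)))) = 0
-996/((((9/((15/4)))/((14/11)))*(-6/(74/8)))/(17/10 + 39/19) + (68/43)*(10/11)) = -21749525259/24275686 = -895.94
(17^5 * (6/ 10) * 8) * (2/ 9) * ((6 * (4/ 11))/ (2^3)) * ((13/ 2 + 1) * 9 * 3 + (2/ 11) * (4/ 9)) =455615073016/ 5445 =83675862.81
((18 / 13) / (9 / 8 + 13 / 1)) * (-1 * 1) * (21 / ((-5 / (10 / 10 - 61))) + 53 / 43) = -1568016 / 63167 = -24.82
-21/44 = -0.48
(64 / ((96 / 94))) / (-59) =-188 / 177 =-1.06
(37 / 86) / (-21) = -37 / 1806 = -0.02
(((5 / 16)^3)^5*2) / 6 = 30517578125 / 3458764513820540928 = 0.00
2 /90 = 1 /45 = 0.02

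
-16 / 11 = -1.45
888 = 888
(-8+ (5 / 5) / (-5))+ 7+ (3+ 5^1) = 34 / 5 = 6.80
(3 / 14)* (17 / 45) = 17 / 210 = 0.08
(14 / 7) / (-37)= -0.05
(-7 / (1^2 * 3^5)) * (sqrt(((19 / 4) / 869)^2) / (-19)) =7 / 844668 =0.00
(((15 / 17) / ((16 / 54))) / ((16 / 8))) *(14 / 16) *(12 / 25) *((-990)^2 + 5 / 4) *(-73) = -97361690013 / 2176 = -44743423.72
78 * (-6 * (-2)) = 936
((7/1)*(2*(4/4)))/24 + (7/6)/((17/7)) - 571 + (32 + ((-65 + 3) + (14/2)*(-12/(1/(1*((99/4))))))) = -546503/204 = -2678.94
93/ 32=2.91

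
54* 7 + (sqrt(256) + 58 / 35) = 13848 / 35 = 395.66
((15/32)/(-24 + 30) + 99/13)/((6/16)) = 6401/312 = 20.52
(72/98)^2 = 1296/2401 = 0.54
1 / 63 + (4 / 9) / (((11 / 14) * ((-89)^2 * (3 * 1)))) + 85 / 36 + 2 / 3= 200489999 / 65871036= 3.04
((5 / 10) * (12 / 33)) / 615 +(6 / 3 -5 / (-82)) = 27889 / 13530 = 2.06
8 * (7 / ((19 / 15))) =840 / 19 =44.21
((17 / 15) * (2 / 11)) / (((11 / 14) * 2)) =238 / 1815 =0.13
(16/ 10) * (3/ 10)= 12/ 25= 0.48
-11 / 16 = -0.69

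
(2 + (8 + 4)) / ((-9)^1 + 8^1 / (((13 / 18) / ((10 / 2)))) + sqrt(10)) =109746 / 361919-2366 * sqrt(10) / 361919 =0.28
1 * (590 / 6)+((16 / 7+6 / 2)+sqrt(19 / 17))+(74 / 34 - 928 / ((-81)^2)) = sqrt(323) / 17+82490371 / 780759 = 106.71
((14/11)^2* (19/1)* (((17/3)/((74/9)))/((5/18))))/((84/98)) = 1994202/22385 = 89.09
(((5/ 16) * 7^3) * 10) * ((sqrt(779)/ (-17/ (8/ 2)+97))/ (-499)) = -1225 * sqrt(779)/ 52894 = -0.65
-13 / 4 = -3.25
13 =13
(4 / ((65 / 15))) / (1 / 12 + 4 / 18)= 432 / 143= 3.02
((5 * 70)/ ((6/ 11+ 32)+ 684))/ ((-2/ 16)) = -2200/ 563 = -3.91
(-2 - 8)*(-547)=5470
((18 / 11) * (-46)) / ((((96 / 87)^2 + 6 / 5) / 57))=-4314330 / 2431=-1774.71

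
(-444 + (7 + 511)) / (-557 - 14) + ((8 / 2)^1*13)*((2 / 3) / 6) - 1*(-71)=393895 / 5139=76.65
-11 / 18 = -0.61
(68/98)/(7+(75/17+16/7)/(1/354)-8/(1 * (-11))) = 6358/21795431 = 0.00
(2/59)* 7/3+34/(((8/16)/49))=589778/177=3332.08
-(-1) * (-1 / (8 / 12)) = -3 / 2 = -1.50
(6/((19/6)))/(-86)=-18/817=-0.02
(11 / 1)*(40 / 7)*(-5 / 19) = -2200 / 133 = -16.54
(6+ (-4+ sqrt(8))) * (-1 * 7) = -14 * sqrt(2) - 14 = -33.80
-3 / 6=-0.50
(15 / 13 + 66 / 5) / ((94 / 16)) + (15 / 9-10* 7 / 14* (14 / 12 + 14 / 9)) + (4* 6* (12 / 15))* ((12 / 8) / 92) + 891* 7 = 7876749539 / 1264770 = 6227.81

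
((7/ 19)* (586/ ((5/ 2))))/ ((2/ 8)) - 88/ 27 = 877672/ 2565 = 342.17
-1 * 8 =-8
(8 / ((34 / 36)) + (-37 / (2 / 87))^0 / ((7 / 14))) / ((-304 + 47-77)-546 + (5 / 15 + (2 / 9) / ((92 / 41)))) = -0.01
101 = 101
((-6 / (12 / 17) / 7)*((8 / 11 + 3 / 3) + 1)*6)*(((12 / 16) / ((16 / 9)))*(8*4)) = -20655 / 77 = -268.25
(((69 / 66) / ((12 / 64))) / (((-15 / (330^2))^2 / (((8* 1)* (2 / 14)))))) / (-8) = -293884800 / 7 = -41983542.86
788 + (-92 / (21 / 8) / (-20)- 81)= 74419 / 105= 708.75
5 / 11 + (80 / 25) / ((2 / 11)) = 993 / 55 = 18.05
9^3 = 729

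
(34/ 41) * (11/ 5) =374/ 205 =1.82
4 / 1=4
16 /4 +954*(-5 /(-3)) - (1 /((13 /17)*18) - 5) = 374149 /234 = 1598.93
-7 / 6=-1.17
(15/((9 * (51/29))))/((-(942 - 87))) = -29/26163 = -0.00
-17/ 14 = -1.21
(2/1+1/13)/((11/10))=270/143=1.89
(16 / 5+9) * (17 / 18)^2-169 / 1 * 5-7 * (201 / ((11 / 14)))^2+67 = -89947249091 / 196020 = -458867.71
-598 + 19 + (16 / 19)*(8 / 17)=-186889 / 323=-578.60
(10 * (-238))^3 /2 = -6740636000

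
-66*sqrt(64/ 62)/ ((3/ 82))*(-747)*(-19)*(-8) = 819333504*sqrt(62)/ 31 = 208110918.13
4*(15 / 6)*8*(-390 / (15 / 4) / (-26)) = 320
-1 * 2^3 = -8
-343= -343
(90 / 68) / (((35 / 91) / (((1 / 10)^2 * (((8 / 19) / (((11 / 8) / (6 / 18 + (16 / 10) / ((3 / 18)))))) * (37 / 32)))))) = 215007 / 1776500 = 0.12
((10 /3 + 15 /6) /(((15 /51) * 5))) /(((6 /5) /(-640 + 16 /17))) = -19012 /9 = -2112.44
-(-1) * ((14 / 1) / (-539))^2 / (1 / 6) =24 / 5929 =0.00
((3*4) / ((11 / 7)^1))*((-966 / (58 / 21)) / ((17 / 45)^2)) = -1725324300 / 92191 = -18714.67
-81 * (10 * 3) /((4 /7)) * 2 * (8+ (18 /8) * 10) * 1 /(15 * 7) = -4941 /2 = -2470.50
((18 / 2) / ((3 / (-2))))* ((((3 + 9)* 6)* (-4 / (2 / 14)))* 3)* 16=580608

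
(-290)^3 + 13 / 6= -146333987 / 6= -24388997.83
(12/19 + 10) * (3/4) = 303/38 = 7.97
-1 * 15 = -15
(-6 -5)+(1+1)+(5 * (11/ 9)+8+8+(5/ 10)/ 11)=2605/ 198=13.16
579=579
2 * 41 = 82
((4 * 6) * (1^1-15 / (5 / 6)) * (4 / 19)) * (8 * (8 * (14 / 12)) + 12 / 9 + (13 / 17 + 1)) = -126912 / 19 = -6679.58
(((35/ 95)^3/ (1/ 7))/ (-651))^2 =117649/ 406899824769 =0.00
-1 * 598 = -598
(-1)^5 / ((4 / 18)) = -4.50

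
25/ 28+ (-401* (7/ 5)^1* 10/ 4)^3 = -154819363551/ 56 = -2764631491.98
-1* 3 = -3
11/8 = 1.38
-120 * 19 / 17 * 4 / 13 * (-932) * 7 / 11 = 59498880 / 2431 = 24475.06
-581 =-581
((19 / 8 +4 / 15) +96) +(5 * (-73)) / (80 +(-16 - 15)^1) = 536213 / 5880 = 91.19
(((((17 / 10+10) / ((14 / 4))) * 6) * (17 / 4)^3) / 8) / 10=1724463 / 89600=19.25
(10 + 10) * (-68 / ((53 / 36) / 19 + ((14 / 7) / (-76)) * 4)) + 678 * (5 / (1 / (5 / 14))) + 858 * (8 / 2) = 375219 / 7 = 53602.71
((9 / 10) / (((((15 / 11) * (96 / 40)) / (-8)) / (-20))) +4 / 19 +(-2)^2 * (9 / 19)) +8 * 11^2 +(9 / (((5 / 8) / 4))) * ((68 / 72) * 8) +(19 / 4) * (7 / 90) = 1983155 / 1368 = 1449.67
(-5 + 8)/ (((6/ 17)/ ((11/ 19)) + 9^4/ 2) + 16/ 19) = 21318/ 23321549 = 0.00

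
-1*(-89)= 89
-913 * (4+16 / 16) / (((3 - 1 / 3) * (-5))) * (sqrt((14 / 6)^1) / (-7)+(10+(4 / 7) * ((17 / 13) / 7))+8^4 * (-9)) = -12617926.41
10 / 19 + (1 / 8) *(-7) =-0.35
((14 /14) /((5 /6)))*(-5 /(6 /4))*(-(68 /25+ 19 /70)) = 2094 /175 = 11.97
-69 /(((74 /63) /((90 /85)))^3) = -12577614147 /248858189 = -50.54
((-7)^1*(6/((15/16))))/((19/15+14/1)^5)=-34020000/629763392149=-0.00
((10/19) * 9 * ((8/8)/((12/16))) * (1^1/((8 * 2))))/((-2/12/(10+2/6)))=-465/19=-24.47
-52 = -52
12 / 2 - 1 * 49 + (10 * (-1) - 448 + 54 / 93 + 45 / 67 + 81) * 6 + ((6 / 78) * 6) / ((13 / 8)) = -806347855 / 351013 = -2297.20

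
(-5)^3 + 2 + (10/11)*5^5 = 29897/11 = 2717.91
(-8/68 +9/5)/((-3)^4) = 143/6885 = 0.02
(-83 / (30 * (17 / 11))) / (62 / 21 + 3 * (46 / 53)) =-338723 / 1051280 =-0.32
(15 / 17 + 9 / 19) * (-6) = -2628 / 323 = -8.14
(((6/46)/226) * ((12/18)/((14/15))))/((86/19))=0.00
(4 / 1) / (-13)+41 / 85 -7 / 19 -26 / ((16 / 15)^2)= -61931079 / 2687360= -23.05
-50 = -50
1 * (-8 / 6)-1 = -7 / 3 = -2.33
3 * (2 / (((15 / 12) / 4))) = 96 / 5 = 19.20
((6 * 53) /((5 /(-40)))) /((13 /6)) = -15264 /13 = -1174.15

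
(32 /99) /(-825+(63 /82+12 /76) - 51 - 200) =-49856 /165821535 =-0.00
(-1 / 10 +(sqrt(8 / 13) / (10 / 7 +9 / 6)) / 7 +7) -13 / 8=4*sqrt(26) / 533 +211 / 40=5.31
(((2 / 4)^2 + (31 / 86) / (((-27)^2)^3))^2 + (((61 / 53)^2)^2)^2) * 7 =6079749989810907742714300672040546455 / 276457910041104196394997562718338704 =21.99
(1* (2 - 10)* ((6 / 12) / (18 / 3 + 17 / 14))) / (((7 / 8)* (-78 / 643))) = 20576 / 3939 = 5.22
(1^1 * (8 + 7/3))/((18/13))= 403/54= 7.46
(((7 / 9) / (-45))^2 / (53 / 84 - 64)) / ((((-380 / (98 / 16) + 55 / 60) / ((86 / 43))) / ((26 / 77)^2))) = 7419776 / 421890289952175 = 0.00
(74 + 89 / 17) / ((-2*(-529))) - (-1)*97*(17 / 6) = 7416749 / 26979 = 274.91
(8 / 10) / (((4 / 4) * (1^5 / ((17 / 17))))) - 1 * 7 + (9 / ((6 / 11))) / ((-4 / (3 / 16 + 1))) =-7103 / 640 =-11.10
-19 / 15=-1.27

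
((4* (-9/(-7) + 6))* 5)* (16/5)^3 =835584/175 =4774.77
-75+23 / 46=-149 / 2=-74.50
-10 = -10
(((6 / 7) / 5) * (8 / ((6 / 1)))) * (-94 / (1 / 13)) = -9776 / 35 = -279.31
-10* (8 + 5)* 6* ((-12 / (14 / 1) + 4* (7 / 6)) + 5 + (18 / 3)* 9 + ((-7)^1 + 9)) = -353860 / 7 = -50551.43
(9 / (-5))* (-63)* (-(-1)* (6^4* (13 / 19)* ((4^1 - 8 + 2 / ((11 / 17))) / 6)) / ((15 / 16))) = -16982784 / 1045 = -16251.47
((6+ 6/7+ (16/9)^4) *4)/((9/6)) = 6189440/137781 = 44.92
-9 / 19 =-0.47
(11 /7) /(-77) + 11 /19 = 520 /931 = 0.56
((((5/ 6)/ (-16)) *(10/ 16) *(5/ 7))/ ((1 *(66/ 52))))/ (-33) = 1625/ 2927232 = 0.00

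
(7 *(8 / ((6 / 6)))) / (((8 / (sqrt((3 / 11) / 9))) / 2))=14 *sqrt(33) / 33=2.44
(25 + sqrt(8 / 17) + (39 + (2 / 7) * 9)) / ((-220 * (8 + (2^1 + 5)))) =-233 / 11550 - sqrt(34) / 28050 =-0.02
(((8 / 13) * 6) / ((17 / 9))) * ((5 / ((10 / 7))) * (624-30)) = 898128 / 221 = 4063.93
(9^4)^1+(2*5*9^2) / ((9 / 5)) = 7011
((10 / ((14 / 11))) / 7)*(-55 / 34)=-1.82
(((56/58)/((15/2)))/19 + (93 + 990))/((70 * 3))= 8951051/1735650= 5.16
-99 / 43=-2.30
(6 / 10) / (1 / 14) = 42 / 5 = 8.40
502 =502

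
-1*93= -93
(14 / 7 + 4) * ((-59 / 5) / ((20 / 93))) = -16461 / 50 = -329.22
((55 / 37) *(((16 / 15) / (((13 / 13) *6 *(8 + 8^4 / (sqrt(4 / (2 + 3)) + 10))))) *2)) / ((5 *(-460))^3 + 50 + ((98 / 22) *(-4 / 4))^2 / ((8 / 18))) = -0.00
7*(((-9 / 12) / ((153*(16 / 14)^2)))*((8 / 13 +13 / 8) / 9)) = -0.01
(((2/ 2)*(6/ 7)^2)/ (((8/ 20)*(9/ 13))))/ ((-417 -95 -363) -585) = -13/ 7154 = -0.00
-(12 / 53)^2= -144 / 2809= -0.05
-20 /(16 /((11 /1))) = -55 /4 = -13.75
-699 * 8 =-5592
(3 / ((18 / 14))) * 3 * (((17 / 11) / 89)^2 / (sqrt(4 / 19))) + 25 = 2023 * sqrt(19) / 1916882 + 25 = 25.00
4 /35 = 0.11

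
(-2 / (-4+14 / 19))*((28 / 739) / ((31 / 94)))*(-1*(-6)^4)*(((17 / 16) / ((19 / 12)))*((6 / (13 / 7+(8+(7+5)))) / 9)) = -1326528 / 710179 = -1.87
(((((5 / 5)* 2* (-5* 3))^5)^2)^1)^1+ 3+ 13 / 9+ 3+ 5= 5314410000000112 / 9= 590490000000012.44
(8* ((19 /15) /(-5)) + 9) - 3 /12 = 2017 /300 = 6.72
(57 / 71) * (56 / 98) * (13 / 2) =1482 / 497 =2.98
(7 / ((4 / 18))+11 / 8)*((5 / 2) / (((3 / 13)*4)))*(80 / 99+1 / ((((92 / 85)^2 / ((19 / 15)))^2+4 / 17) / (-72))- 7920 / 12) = -126126941336929975 / 1953340402464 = -64569.87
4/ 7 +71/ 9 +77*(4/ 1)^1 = 19937/ 63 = 316.46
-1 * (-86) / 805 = 86 / 805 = 0.11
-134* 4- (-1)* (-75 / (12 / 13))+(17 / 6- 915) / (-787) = -5818363 / 9444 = -616.09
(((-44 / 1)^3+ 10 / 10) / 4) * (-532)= 11329339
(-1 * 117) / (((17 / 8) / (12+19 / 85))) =-972504 / 1445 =-673.01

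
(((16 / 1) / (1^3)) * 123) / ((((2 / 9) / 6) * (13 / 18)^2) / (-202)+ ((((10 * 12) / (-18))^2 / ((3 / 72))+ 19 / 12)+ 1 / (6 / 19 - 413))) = 27268213880448 / 14801423168029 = 1.84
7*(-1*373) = -2611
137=137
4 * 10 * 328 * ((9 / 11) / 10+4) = 53553.45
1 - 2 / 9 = 7 / 9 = 0.78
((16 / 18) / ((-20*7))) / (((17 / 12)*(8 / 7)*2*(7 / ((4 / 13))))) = -2 / 23205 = -0.00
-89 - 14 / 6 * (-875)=5858 / 3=1952.67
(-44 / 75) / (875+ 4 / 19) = -836 / 1247175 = -0.00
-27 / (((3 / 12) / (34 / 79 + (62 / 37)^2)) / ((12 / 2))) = -226943856 / 108151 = -2098.40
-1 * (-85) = 85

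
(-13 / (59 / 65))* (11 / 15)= -1859 / 177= -10.50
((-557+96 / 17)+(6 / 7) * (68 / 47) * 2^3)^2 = 9170170876441 / 31281649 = 293148.58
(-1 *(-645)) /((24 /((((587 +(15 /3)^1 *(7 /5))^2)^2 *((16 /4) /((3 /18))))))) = 80298141667920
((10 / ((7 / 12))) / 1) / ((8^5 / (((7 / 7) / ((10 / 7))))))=3 / 8192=0.00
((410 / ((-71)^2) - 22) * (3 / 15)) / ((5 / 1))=-110492 / 126025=-0.88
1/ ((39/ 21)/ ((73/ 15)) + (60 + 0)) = 511/ 30855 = 0.02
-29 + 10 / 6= -82 / 3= -27.33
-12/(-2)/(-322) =-3/161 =-0.02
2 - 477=-475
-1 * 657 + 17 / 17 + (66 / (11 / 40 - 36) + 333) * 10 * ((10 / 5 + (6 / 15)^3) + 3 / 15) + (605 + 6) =266233197 / 35725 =7452.29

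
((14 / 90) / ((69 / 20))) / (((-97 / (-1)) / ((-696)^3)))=-349640704 / 2231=-156719.28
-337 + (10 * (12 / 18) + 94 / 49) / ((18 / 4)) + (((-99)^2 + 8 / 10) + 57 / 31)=1941667487 / 205065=9468.55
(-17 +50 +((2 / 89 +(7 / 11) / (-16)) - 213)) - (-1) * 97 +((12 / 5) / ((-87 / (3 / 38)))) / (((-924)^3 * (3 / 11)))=-83.02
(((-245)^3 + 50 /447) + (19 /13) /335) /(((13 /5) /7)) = -200397349035674 /5061381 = -39593413.15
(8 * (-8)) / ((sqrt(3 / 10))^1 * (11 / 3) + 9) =-17280 / 2309 + 704 * sqrt(30) / 2309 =-5.81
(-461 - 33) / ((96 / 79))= -19513 / 48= -406.52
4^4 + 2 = 258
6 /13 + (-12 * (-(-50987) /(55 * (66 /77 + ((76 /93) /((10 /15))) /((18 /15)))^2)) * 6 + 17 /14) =-283130617302073 /14972247290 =-18910.36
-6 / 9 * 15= -10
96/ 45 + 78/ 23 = 1906/ 345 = 5.52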